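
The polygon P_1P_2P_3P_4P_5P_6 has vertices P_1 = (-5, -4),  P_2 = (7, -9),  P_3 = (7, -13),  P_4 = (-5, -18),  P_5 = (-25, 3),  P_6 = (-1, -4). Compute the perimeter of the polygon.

|P_1P_2| = √((12)² + (-5)²) = √169 = 13
|P_2P_3| = √((0)² + (-4)²) = √16 = 4
|P_3P_4| = √((-12)² + (-5)²) = √169 = 13
|P_4P_5| = √((-20)² + (21)²) = √841 = 29
|P_5P_6| = √((24)² + (-7)²) = √625 = 25
|P_6P_1| = √((-4)² + (0)²) = √16 = 4
Perimeter = 13 + 4 + 13 + 29 + 25 + 4 = 88.

88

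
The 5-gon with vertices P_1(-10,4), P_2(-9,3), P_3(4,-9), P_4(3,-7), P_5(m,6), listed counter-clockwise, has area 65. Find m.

The doubled signed area Σ (x_i y_{i+1} − x_{i+1} y_i) is linear in m.
With m=0 it equals 152; the coefficient of m is 11 (from the two edges through P_5).
So 11·m + 152 = 2·65 = 130 ⇒ m = -2.

-2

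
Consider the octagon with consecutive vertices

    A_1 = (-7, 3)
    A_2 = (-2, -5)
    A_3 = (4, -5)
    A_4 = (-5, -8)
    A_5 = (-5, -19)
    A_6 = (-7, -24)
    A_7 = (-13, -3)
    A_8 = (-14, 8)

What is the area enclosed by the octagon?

183.5

Cross-terms: 41, 30, -57, 55, -13, -291, -146, 14  ⇒  Σ = -367
Area = |Σ|/2 = 183.5.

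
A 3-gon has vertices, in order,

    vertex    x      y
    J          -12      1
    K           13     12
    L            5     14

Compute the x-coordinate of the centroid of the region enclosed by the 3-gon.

2

Apply the shoelace (surveyor's) formula. First the cross-terms c_i = x_i·y_{i+1} − x_{i+1}·y_i:
  -157, 122, 173  ⇒  2A = 138, A = 69.
Then Σ (x_i + x_{i+1})·c_i = 828, so x̄ = 828 / (6·69) = 2.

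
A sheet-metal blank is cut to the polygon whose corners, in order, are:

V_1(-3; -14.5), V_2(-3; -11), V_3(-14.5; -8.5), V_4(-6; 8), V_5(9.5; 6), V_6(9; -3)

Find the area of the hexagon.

322.75

Apply Gauss's area formula: 2A = Σ (x_i·y_{i+1} − x_{i+1}·y_i), indices taken mod 6.
Σ = (-10.5) + (-134) + (-167) + (-112) + (-82.5) + (-139.5) = -645.5
Area = |Σ|/2 = 322.75.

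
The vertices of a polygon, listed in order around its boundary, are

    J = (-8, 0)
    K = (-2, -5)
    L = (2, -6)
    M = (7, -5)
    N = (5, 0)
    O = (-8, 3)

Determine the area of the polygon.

Apply the surveyor's formula: 2A = Σ (x_i·y_{i+1} − x_{i+1}·y_i), indices taken mod 6.
Cross-terms: 40, 22, 32, 25, 15, 24  ⇒  Σ = 158
Area = |Σ|/2 = 79.

79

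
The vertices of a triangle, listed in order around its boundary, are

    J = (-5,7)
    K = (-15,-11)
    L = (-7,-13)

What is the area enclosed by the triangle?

Apply the shoelace (surveyor's) formula: 2A = Σ (x_i·y_{i+1} − x_{i+1}·y_i), indices taken mod 3.
Σ = (160) + (118) + (-114) = 164
Area = |Σ|/2 = 82.

82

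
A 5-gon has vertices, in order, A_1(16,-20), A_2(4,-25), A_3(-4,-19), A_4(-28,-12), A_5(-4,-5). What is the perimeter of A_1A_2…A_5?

98

|A_1A_2| = √((-12)² + (-5)²) = √169 = 13
|A_2A_3| = √((-8)² + (6)²) = √100 = 10
|A_3A_4| = √((-24)² + (7)²) = √625 = 25
|A_4A_5| = √((24)² + (7)²) = √625 = 25
|A_5A_1| = √((20)² + (-15)²) = √625 = 25
Perimeter = 13 + 10 + 25 + 25 + 25 = 98.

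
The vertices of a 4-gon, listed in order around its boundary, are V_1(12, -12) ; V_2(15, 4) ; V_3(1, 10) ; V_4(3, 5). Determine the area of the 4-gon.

Apply the surveyor's formula: 2A = Σ (x_i·y_{i+1} − x_{i+1}·y_i), indices taken mod 4.
V_1→V_2: (12)(4) − (15)(-12) = 228
V_2→V_3: (15)(10) − (1)(4) = 146
V_3→V_4: (1)(5) − (3)(10) = -25
V_4→V_1: (3)(-12) − (12)(5) = -96
Σ = 253
Area = |Σ|/2 = 126.5.

126.5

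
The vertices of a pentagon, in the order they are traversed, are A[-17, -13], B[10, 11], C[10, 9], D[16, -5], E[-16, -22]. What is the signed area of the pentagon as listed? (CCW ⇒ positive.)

-434.5

Apply the shoelace formula: 2A = Σ (x_i·y_{i+1} − x_{i+1}·y_i), indices taken mod 5.
Σ = (-57) + (-20) + (-194) + (-432) + (-166) = -869
Signed area = Σ/2 = -434.5 (negative ⇒ clockwise traversal).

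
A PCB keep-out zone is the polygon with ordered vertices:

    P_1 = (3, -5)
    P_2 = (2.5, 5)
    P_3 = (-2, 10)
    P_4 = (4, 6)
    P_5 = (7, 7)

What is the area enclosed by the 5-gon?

29.75

Apply the surveyor's formula: 2A = Σ (x_i·y_{i+1} − x_{i+1}·y_i), indices taken mod 5.
Σ = (27.5) + (35) + (-52) + (-14) + (-56) = -59.5
Area = |Σ|/2 = 29.75.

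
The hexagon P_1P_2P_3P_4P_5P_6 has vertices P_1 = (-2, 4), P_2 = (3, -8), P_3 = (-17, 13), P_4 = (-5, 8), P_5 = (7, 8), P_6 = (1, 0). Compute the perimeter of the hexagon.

82

|P_1P_2| = √((5)² + (-12)²) = √169 = 13
|P_2P_3| = √((-20)² + (21)²) = √841 = 29
|P_3P_4| = √((12)² + (-5)²) = √169 = 13
|P_4P_5| = √((12)² + (0)²) = √144 = 12
|P_5P_6| = √((-6)² + (-8)²) = √100 = 10
|P_6P_1| = √((-3)² + (4)²) = √25 = 5
Perimeter = 13 + 29 + 13 + 12 + 10 + 5 = 82.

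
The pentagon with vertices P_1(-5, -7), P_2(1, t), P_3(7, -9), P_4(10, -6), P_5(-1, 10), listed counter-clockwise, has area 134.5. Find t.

-6

The doubled signed area Σ (x_i y_{i+1} − x_{i+1} y_i) is linear in t.
With t=0 it equals 197; the coefficient of t is -12 (from the two edges through P_2).
So -12·t + 197 = 2·134.5 = 269 ⇒ t = -6.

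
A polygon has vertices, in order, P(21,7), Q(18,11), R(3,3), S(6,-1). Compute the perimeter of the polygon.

|PQ| = √((-3)² + (4)²) = √25 = 5
|QR| = √((-15)² + (-8)²) = √289 = 17
|RS| = √((3)² + (-4)²) = √25 = 5
|SP| = √((15)² + (8)²) = √289 = 17
Perimeter = 5 + 17 + 5 + 17 = 44.

44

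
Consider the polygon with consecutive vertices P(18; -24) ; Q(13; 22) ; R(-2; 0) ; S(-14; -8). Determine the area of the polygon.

Σ = (708) + (44) + (16) + (480) = 1248
Area = |Σ|/2 = 624.

624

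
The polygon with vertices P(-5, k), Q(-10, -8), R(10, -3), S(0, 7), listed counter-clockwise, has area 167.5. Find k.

8

Write out the shoelace sum; only the two edges meeting at P involve k:
2·Area = [(0·k − (-5)·7) + ((-5)·(-8) − (-10)·k)] + 180
       = 10·k + 255 = 335
⇒ k = 8.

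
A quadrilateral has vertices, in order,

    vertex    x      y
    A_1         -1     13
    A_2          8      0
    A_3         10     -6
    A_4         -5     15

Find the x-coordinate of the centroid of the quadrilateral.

Apply the shoelace (surveyor's) formula. First the cross-terms c_i = x_i·y_{i+1} − x_{i+1}·y_i:
  -104, -48, 120, -50  ⇒  2A = -82, A = -41.
Then Σ (x_i + x_{i+1})·c_i = -692, so x̄ = -692 / (6·(-41)) = 346/123.

346/123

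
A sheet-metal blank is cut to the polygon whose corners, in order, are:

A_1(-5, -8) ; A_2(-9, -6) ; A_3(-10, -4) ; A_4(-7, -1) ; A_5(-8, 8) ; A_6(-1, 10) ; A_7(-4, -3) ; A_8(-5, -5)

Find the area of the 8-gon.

A_1→A_2: (-5)(-6) − (-9)(-8) = -42
A_2→A_3: (-9)(-4) − (-10)(-6) = -24
A_3→A_4: (-10)(-1) − (-7)(-4) = -18
A_4→A_5: (-7)(8) − (-8)(-1) = -64
A_5→A_6: (-8)(10) − (-1)(8) = -72
A_6→A_7: (-1)(-3) − (-4)(10) = 43
A_7→A_8: (-4)(-5) − (-5)(-3) = 5
A_8→A_1: (-5)(-8) − (-5)(-5) = 15
Σ = -157
Area = |Σ|/2 = 78.5.

78.5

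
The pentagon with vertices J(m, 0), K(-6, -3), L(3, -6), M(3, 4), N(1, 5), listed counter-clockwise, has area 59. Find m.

-4

Write out the shoelace sum; only the two edges meeting at J involve m:
2·Area = [(1·0 − m·5) + (m·(-3) − (-6)·0)] + 86
       = -8·m + 86 = 118
⇒ m = -4.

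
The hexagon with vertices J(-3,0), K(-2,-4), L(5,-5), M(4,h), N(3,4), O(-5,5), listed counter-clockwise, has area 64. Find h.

The doubled signed area Σ (x_i y_{i+1} − x_{i+1} y_i) is linear in h.
With h=0 it equals 128; the coefficient of h is 2 (from the two edges through M).
So 2·h + 128 = 2·64 = 128 ⇒ h = 0.

0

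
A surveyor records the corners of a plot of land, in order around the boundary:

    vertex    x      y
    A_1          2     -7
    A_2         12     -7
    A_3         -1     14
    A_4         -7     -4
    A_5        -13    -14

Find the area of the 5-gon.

249

Σ = (70) + (161) + (102) + (46) + (119) = 498
Area = |Σ|/2 = 249.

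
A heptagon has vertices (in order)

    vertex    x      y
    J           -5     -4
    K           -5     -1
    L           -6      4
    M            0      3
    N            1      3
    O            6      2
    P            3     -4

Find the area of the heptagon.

70

Apply the shoelace formula: 2A = Σ (x_i·y_{i+1} − x_{i+1}·y_i), indices taken mod 7.
J→K: (-5)(-1) − (-5)(-4) = -15
K→L: (-5)(4) − (-6)(-1) = -26
L→M: (-6)(3) − (0)(4) = -18
M→N: (0)(3) − (1)(3) = -3
N→O: (1)(2) − (6)(3) = -16
O→P: (6)(-4) − (3)(2) = -30
P→J: (3)(-4) − (-5)(-4) = -32
Σ = -140
Area = |Σ|/2 = 70.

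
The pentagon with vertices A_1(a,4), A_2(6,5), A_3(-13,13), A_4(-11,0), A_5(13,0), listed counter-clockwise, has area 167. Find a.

4

The doubled signed area Σ (x_i y_{i+1} − x_{i+1} y_i) is linear in a.
With a=0 it equals 314; the coefficient of a is 5 (from the two edges through A_1).
So 5·a + 314 = 2·167 = 334 ⇒ a = 4.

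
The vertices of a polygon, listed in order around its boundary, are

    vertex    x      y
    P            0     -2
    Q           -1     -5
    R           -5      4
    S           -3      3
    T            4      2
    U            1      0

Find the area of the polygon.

28

Cross-terms: -2, -29, -3, -18, -2, -2  ⇒  Σ = -56
Area = |Σ|/2 = 28.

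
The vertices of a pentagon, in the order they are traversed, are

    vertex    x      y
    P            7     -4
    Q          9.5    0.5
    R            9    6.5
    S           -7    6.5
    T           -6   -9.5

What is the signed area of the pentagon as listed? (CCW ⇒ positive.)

199.375

Apply Gauss's area formula: 2A = Σ (x_i·y_{i+1} − x_{i+1}·y_i), indices taken mod 5.
Cross-terms: 41.5, 57.25, 104, 105.5, 90.5  ⇒  Σ = 398.75
Signed area = Σ/2 = 199.375 (positive ⇒ counter-clockwise traversal).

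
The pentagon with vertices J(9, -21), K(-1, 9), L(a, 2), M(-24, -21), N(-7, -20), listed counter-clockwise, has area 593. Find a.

-14

Write out the shoelace sum; only the two edges meeting at L involve a:
2·Area = [((-1)·2 − a·9) + (a·(-21) − (-24)·2)] + 720
       = -30·a + 766 = 1186
⇒ a = -14.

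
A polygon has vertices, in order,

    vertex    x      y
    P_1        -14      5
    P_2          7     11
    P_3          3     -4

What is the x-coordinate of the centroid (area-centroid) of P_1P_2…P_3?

-4/3

Apply the surveyor's formula. First the cross-terms c_i = x_i·y_{i+1} − x_{i+1}·y_i:
  -189, -61, -41  ⇒  2A = -291, A = -145.5.
Then Σ (x_i + x_{i+1})·c_i = 1164, so x̄ = 1164 / (6·(-145.5)) = -4/3.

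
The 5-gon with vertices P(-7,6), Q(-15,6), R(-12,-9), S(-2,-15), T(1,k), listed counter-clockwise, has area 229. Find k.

Write out the shoelace sum; only the two edges meeting at T involve k:
2·Area = [((-2)·k − 1·(-15)) + (1·6 − (-7)·k)] + 417
       = 5·k + 438 = 458
⇒ k = 4.

4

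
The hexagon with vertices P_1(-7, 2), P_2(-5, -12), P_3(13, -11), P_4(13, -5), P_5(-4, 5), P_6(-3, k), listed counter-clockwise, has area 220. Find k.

1

The doubled signed area Σ (x_i y_{i+1} − x_{i+1} y_i) is linear in k.
With k=0 it equals 437; the coefficient of k is 3 (from the two edges through P_6).
So 3·k + 437 = 2·220 = 440 ⇒ k = 1.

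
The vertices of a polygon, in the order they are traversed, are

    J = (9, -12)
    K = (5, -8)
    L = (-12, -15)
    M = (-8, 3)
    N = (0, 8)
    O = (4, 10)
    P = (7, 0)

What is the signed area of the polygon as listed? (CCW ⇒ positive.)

-294.5

Apply the shoelace formula: 2A = Σ (x_i·y_{i+1} − x_{i+1}·y_i), indices taken mod 7.
J→K: (9)(-8) − (5)(-12) = -12
K→L: (5)(-15) − (-12)(-8) = -171
L→M: (-12)(3) − (-8)(-15) = -156
M→N: (-8)(8) − (0)(3) = -64
N→O: (0)(10) − (4)(8) = -32
O→P: (4)(0) − (7)(10) = -70
P→J: (7)(-12) − (9)(0) = -84
Σ = -589
Signed area = Σ/2 = -294.5 (negative ⇒ clockwise traversal).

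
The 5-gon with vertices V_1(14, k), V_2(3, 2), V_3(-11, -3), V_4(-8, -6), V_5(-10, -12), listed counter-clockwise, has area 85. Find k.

The doubled signed area Σ (x_i y_{i+1} − x_{i+1} y_i) is linear in k.
With k=0 it equals 287; the coefficient of k is -13 (from the two edges through V_1).
So -13·k + 287 = 2·85 = 170 ⇒ k = 9.

9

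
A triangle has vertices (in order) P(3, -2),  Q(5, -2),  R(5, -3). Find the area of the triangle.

1

Apply Gauss's area formula: 2A = Σ (x_i·y_{i+1} − x_{i+1}·y_i), indices taken mod 3.
P→Q: (3)(-2) − (5)(-2) = 4
Q→R: (5)(-3) − (5)(-2) = -5
R→P: (5)(-2) − (3)(-3) = -1
Σ = -2
Area = |Σ|/2 = 1.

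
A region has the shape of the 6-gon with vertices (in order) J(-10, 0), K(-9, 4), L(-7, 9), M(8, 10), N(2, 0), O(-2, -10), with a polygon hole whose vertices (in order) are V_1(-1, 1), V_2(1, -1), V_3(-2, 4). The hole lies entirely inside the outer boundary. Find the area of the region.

185.5

Outer boundary:
Apply the shoelace formula: 2A = Σ (x_i·y_{i+1} − x_{i+1}·y_i), indices taken mod 6.
J→K: (-10)(4) − (-9)(0) = -40
K→L: (-9)(9) − (-7)(4) = -53
L→M: (-7)(10) − (8)(9) = -142
M→N: (8)(0) − (2)(10) = -20
N→O: (2)(-10) − (-2)(0) = -20
O→J: (-2)(0) − (-10)(-10) = -100
Σ = -375
Area = |Σ|/2 = 187.5.
Hole:
Σ = (0) + (2) + (2) = 4
Area = |Σ|/2 = 2.
Net area = 187.5 − 2 = 185.5.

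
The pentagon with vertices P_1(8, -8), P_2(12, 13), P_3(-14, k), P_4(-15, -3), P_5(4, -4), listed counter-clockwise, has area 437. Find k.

14

The doubled signed area Σ (x_i y_{i+1} − x_{i+1} y_i) is linear in k.
With k=0 it equals 496; the coefficient of k is 27 (from the two edges through P_3).
So 27·k + 496 = 2·437 = 874 ⇒ k = 14.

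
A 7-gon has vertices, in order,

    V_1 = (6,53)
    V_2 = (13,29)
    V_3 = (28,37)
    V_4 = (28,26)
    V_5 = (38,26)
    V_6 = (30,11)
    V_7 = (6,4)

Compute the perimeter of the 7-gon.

|V_1V_2| = √((7)² + (-24)²) = √625 = 25
|V_2V_3| = √((15)² + (8)²) = √289 = 17
|V_3V_4| = √((0)² + (-11)²) = √121 = 11
|V_4V_5| = √((10)² + (0)²) = √100 = 10
|V_5V_6| = √((-8)² + (-15)²) = √289 = 17
|V_6V_7| = √((-24)² + (-7)²) = √625 = 25
|V_7V_1| = √((0)² + (49)²) = √2401 = 49
Perimeter = 25 + 17 + 11 + 10 + 17 + 25 + 49 = 154.

154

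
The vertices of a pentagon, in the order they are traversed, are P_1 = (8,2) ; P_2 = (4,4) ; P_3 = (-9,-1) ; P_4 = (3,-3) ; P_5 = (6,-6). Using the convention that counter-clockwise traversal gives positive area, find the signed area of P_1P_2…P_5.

P_1→P_2: (8)(4) − (4)(2) = 24
P_2→P_3: (4)(-1) − (-9)(4) = 32
P_3→P_4: (-9)(-3) − (3)(-1) = 30
P_4→P_5: (3)(-6) − (6)(-3) = 0
P_5→P_1: (6)(2) − (8)(-6) = 60
Σ = 146
Signed area = Σ/2 = 73 (positive ⇒ counter-clockwise traversal).

73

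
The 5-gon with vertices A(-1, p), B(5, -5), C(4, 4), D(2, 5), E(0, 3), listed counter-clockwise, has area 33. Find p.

Write out the shoelace sum; only the two edges meeting at A involve p:
2·Area = [(0·p − (-1)·3) + ((-1)·(-5) − 5·p)] + 58
       = -5·p + 66 = 66
⇒ p = 0.

0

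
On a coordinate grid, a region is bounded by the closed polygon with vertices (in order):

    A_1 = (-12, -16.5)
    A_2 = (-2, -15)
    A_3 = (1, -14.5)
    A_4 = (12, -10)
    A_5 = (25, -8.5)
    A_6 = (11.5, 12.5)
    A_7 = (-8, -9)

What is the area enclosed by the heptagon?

Σ = (147) + (44) + (164) + (148) + (410.25) + (-3.5) + (24) = 933.75
Area = |Σ|/2 = 466.875.

466.875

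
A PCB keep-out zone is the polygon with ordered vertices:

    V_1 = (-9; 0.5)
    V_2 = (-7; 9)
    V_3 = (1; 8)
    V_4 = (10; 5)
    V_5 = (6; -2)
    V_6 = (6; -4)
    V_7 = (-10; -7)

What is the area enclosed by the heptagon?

214.75

Apply the shoelace formula: 2A = Σ (x_i·y_{i+1} − x_{i+1}·y_i), indices taken mod 7.
V_1→V_2: (-9)(9) − (-7)(0.5) = -77.5
V_2→V_3: (-7)(8) − (1)(9) = -65
V_3→V_4: (1)(5) − (10)(8) = -75
V_4→V_5: (10)(-2) − (6)(5) = -50
V_5→V_6: (6)(-4) − (6)(-2) = -12
V_6→V_7: (6)(-7) − (-10)(-4) = -82
V_7→V_1: (-10)(0.5) − (-9)(-7) = -68
Σ = -429.5
Area = |Σ|/2 = 214.75.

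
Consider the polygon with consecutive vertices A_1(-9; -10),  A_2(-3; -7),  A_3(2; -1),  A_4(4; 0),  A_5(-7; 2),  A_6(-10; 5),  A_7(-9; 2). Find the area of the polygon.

Σ = (33) + (17) + (4) + (8) + (-15) + (25) + (108) = 180
Area = |Σ|/2 = 90.

90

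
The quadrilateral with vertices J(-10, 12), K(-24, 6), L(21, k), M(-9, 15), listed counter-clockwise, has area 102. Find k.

The doubled signed area Σ (x_i y_{i+1} − x_{i+1} y_i) is linear in k.
With k=0 it equals 459; the coefficient of k is -15 (from the two edges through L).
So -15·k + 459 = 2·102 = 204 ⇒ k = 17.

17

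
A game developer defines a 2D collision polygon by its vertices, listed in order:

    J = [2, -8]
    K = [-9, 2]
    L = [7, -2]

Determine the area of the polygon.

Apply Gauss's area formula: 2A = Σ (x_i·y_{i+1} − x_{i+1}·y_i), indices taken mod 3.
J→K: (2)(2) − (-9)(-8) = -68
K→L: (-9)(-2) − (7)(2) = 4
L→J: (7)(-8) − (2)(-2) = -52
Σ = -116
Area = |Σ|/2 = 58.

58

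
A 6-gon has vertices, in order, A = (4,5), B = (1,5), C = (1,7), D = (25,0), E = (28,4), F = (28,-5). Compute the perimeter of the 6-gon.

|AB| = √((-3)² + (0)²) = √9 = 3
|BC| = √((0)² + (2)²) = √4 = 2
|CD| = √((24)² + (-7)²) = √625 = 25
|DE| = √((3)² + (4)²) = √25 = 5
|EF| = √((0)² + (-9)²) = √81 = 9
|FA| = √((-24)² + (10)²) = √676 = 26
Perimeter = 3 + 2 + 25 + 5 + 9 + 26 = 70.

70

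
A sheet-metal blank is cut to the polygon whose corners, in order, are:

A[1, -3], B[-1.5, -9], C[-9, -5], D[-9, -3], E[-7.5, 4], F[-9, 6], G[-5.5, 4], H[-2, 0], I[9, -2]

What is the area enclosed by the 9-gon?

Apply the surveyor's formula: 2A = Σ (x_i·y_{i+1} − x_{i+1}·y_i), indices taken mod 9.
Cross-terms: -13.5, -73.5, -18, -58.5, -9, -3, 8, 4, -25  ⇒  Σ = -188.5
Area = |Σ|/2 = 94.25.

94.25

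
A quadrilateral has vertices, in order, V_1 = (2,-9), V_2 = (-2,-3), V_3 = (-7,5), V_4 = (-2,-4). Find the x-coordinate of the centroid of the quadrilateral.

-7/3

Apply Gauss's area formula. First the cross-terms c_i = x_i·y_{i+1} − x_{i+1}·y_i:
  -24, -31, 38, 26  ⇒  2A = 9, A = 4.5.
Then Σ (x_i + x_{i+1})·c_i = -63, so x̄ = -63 / (6·4.5) = -7/3.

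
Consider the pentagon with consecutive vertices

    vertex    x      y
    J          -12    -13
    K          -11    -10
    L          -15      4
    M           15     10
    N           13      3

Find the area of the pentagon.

Σ = (-23) + (-194) + (-210) + (-85) + (-133) = -645
Area = |Σ|/2 = 322.5.

322.5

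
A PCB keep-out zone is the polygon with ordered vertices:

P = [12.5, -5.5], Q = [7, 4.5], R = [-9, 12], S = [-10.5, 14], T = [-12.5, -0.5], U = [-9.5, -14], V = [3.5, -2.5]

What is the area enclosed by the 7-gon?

Apply the shoelace formula: 2A = Σ (x_i·y_{i+1} − x_{i+1}·y_i), indices taken mod 7.
P→Q: (12.5)(4.5) − (7)(-5.5) = 94.75
Q→R: (7)(12) − (-9)(4.5) = 124.5
R→S: (-9)(14) − (-10.5)(12) = 0
S→T: (-10.5)(-0.5) − (-12.5)(14) = 180.25
T→U: (-12.5)(-14) − (-9.5)(-0.5) = 170.25
U→V: (-9.5)(-2.5) − (3.5)(-14) = 72.75
V→P: (3.5)(-5.5) − (12.5)(-2.5) = 12
Σ = 654.5
Area = |Σ|/2 = 327.25.

327.25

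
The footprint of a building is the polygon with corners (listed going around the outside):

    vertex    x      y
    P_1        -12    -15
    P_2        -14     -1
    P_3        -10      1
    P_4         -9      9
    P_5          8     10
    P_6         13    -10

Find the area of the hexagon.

Σ = (-198) + (-24) + (-81) + (-162) + (-210) + (-315) = -990
Area = |Σ|/2 = 495.

495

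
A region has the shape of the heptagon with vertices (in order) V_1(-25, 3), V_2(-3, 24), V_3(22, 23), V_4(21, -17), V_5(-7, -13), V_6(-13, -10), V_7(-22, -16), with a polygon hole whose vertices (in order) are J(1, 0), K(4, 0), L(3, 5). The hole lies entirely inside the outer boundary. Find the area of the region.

1499.5

Outer boundary:
Apply Gauss's area formula: 2A = Σ (x_i·y_{i+1} − x_{i+1}·y_i), indices taken mod 7.
Σ = (-591) + (-597) + (-857) + (-392) + (-99) + (-12) + (-466) = -3014
Area = |Σ|/2 = 1507.
Hole:
Apply the shoelace formula: 2A = Σ (x_i·y_{i+1} − x_{i+1}·y_i), indices taken mod 3.
Cross-terms: 0, 20, -5  ⇒  Σ = 15
Area = |Σ|/2 = 7.5.
Net area = 1507 − 7.5 = 1499.5.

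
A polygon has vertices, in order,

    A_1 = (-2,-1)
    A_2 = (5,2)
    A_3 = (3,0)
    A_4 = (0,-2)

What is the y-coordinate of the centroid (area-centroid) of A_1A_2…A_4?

-13/45

Apply the surveyor's formula. First the cross-terms c_i = x_i·y_{i+1} − x_{i+1}·y_i:
  1, -6, -6, -4  ⇒  2A = -15, A = -7.5.
Then Σ (y_i + y_{i+1})·c_i = 13, so ȳ = 13 / (6·(-7.5)) = -13/45.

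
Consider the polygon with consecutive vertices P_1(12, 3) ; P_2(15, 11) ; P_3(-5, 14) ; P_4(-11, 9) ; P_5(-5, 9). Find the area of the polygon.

142

Apply Gauss's area formula: 2A = Σ (x_i·y_{i+1} − x_{i+1}·y_i), indices taken mod 5.
P_1→P_2: (12)(11) − (15)(3) = 87
P_2→P_3: (15)(14) − (-5)(11) = 265
P_3→P_4: (-5)(9) − (-11)(14) = 109
P_4→P_5: (-11)(9) − (-5)(9) = -54
P_5→P_1: (-5)(3) − (12)(9) = -123
Σ = 284
Area = |Σ|/2 = 142.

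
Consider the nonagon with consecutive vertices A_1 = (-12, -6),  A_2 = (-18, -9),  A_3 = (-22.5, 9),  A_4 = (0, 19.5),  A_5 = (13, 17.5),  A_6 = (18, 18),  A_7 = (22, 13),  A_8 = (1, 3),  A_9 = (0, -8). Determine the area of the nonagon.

Cross-terms: 0, -364.5, -438.75, -253.5, -81, -162, 53, -8, -96  ⇒  Σ = -1350.75
Area = |Σ|/2 = 675.375.

675.375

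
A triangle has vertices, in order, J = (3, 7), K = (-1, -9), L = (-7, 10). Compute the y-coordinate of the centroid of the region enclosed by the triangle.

Apply the shoelace (surveyor's) formula. First the cross-terms c_i = x_i·y_{i+1} − x_{i+1}·y_i:
  -20, -73, -79  ⇒  2A = -172, A = -86.
Then Σ (y_i + y_{i+1})·c_i = -1376, so ȳ = -1376 / (6·(-86)) = 8/3.

8/3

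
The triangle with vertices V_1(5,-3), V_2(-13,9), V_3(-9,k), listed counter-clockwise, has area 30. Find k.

3

The doubled signed area Σ (x_i y_{i+1} − x_{i+1} y_i) is linear in k.
With k=0 it equals 114; the coefficient of k is -18 (from the two edges through V_3).
So -18·k + 114 = 2·30 = 60 ⇒ k = 3.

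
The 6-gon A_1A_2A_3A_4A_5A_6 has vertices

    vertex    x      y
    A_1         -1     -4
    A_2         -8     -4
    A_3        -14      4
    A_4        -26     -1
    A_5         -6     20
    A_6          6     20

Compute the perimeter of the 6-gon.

|A_1A_2| = √((-7)² + (0)²) = √49 = 7
|A_2A_3| = √((-6)² + (8)²) = √100 = 10
|A_3A_4| = √((-12)² + (-5)²) = √169 = 13
|A_4A_5| = √((20)² + (21)²) = √841 = 29
|A_5A_6| = √((12)² + (0)²) = √144 = 12
|A_6A_1| = √((-7)² + (-24)²) = √625 = 25
Perimeter = 7 + 10 + 13 + 29 + 12 + 25 = 96.

96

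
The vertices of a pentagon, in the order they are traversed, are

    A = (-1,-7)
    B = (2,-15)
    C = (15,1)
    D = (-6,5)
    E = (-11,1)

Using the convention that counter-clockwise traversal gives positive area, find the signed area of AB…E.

Apply Gauss's area formula: 2A = Σ (x_i·y_{i+1} − x_{i+1}·y_i), indices taken mod 5.
Σ = (29) + (227) + (81) + (49) + (78) = 464
Signed area = Σ/2 = 232 (positive ⇒ counter-clockwise traversal).

232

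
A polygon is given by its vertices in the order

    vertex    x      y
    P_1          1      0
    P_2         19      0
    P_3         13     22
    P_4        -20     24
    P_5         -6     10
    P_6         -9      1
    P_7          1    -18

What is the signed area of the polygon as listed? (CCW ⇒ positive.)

688.5

Apply the surveyor's formula: 2A = Σ (x_i·y_{i+1} − x_{i+1}·y_i), indices taken mod 7.
P_1→P_2: (1)(0) − (19)(0) = 0
P_2→P_3: (19)(22) − (13)(0) = 418
P_3→P_4: (13)(24) − (-20)(22) = 752
P_4→P_5: (-20)(10) − (-6)(24) = -56
P_5→P_6: (-6)(1) − (-9)(10) = 84
P_6→P_7: (-9)(-18) − (1)(1) = 161
P_7→P_1: (1)(0) − (1)(-18) = 18
Σ = 1377
Signed area = Σ/2 = 688.5 (positive ⇒ counter-clockwise traversal).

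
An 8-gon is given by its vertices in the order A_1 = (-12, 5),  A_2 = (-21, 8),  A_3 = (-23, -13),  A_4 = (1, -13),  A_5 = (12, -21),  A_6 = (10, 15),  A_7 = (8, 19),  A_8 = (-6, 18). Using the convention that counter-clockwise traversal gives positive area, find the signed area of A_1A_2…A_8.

908.5

Apply the shoelace formula: 2A = Σ (x_i·y_{i+1} − x_{i+1}·y_i), indices taken mod 8.
Cross-terms: 9, 457, 312, 135, 390, 70, 258, 186  ⇒  Σ = 1817
Signed area = Σ/2 = 908.5 (positive ⇒ counter-clockwise traversal).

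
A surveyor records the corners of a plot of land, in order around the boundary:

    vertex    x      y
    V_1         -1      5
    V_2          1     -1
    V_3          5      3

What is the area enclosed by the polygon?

Apply Gauss's area formula: 2A = Σ (x_i·y_{i+1} − x_{i+1}·y_i), indices taken mod 3.
Cross-terms: -4, 8, 28  ⇒  Σ = 32
Area = |Σ|/2 = 16.

16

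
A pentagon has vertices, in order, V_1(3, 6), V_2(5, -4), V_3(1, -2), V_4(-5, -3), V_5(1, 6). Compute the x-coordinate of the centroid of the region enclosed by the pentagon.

13/15

Apply the shoelace formula. First the cross-terms c_i = x_i·y_{i+1} − x_{i+1}·y_i:
  -42, -6, -13, -27, -12  ⇒  2A = -100, A = -50.
Then Σ (x_i + x_{i+1})·c_i = -260, so x̄ = -260 / (6·(-50)) = 13/15.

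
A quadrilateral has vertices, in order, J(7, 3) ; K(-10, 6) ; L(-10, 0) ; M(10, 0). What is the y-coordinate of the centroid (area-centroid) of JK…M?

61/27

Apply the shoelace (surveyor's) formula. First the cross-terms c_i = x_i·y_{i+1} − x_{i+1}·y_i:
  72, 60, 0, 30  ⇒  2A = 162, A = 81.
Then Σ (y_i + y_{i+1})·c_i = 1098, so ȳ = 1098 / (6·81) = 61/27.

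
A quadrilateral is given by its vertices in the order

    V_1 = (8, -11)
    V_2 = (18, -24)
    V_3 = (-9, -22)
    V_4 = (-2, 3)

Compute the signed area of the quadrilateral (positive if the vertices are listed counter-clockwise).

Apply the shoelace formula: 2A = Σ (x_i·y_{i+1} − x_{i+1}·y_i), indices taken mod 4.
V_1→V_2: (8)(-24) − (18)(-11) = 6
V_2→V_3: (18)(-22) − (-9)(-24) = -612
V_3→V_4: (-9)(3) − (-2)(-22) = -71
V_4→V_1: (-2)(-11) − (8)(3) = -2
Σ = -679
Signed area = Σ/2 = -339.5 (negative ⇒ clockwise traversal).

-339.5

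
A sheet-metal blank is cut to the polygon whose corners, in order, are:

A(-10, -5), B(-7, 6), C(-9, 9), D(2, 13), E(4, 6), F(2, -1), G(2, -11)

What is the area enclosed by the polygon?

Apply the shoelace (surveyor's) formula: 2A = Σ (x_i·y_{i+1} − x_{i+1}·y_i), indices taken mod 7.
Σ = (-95) + (-9) + (-135) + (-40) + (-16) + (-20) + (-120) = -435
Area = |Σ|/2 = 217.5.

217.5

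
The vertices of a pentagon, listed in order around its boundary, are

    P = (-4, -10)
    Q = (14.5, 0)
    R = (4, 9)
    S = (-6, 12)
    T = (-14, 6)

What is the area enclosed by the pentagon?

336.75

Apply the surveyor's formula: 2A = Σ (x_i·y_{i+1} − x_{i+1}·y_i), indices taken mod 5.
P→Q: (-4)(0) − (14.5)(-10) = 145
Q→R: (14.5)(9) − (4)(0) = 130.5
R→S: (4)(12) − (-6)(9) = 102
S→T: (-6)(6) − (-14)(12) = 132
T→P: (-14)(-10) − (-4)(6) = 164
Σ = 673.5
Area = |Σ|/2 = 336.75.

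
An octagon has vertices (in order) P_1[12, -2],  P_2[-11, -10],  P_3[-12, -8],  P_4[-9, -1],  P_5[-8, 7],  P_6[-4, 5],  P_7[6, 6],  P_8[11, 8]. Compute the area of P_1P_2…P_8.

253.5

Apply the shoelace formula: 2A = Σ (x_i·y_{i+1} − x_{i+1}·y_i), indices taken mod 8.
Σ = (-142) + (-32) + (-60) + (-71) + (-12) + (-54) + (-18) + (-118) = -507
Area = |Σ|/2 = 253.5.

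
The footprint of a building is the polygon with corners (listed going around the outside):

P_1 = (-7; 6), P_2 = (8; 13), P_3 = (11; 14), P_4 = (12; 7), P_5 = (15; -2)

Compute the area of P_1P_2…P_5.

Apply the shoelace formula: 2A = Σ (x_i·y_{i+1} − x_{i+1}·y_i), indices taken mod 5.
Σ = (-139) + (-31) + (-91) + (-129) + (76) = -314
Area = |Σ|/2 = 157.

157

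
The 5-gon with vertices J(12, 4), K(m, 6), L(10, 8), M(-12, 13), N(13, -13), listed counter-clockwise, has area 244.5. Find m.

Write out the shoelace sum; only the two edges meeting at K involve m:
2·Area = [(12·6 − m·4) + (m·8 − 10·6)] + 421
       = 4·m + 433 = 489
⇒ m = 14.

14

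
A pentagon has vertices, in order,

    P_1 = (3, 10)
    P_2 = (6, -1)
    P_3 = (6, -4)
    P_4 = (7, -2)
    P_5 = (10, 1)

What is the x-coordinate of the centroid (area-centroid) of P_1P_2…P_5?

Apply the surveyor's formula. First the cross-terms c_i = x_i·y_{i+1} − x_{i+1}·y_i:
  -63, -18, 16, 27, 97  ⇒  2A = 59, A = 29.5.
Then Σ (x_i + x_{i+1})·c_i = 1145, so x̄ = 1145 / (6·29.5) = 1145/177.

1145/177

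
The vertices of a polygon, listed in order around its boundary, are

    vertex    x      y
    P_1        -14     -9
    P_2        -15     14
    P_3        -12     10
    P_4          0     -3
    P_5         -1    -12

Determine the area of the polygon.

219.5

Σ = (-331) + (18) + (36) + (-3) + (-159) = -439
Area = |Σ|/2 = 219.5.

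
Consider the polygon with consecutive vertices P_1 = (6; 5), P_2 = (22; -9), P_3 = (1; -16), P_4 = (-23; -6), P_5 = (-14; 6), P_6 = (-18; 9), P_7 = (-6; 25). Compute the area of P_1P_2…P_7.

Apply Gauss's area formula: 2A = Σ (x_i·y_{i+1} − x_{i+1}·y_i), indices taken mod 7.
Σ = (-164) + (-343) + (-374) + (-222) + (-18) + (-396) + (-180) = -1697
Area = |Σ|/2 = 848.5.

848.5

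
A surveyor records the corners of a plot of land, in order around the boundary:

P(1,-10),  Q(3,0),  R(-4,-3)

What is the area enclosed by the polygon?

Apply the surveyor's formula: 2A = Σ (x_i·y_{i+1} − x_{i+1}·y_i), indices taken mod 3.
Σ = (30) + (-9) + (43) = 64
Area = |Σ|/2 = 32.

32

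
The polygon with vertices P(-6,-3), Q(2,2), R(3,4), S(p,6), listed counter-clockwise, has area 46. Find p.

The doubled signed area Σ (x_i y_{i+1} − x_{i+1} y_i) is linear in p.
With p=0 it equals 50; the coefficient of p is -7 (from the two edges through S).
So -7·p + 50 = 2·46 = 92 ⇒ p = -6.

-6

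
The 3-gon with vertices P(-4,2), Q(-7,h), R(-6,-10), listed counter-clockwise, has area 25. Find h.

The doubled signed area Σ (x_i y_{i+1} − x_{i+1} y_i) is linear in h.
With h=0 it equals 32; the coefficient of h is 2 (from the two edges through Q).
So 2·h + 32 = 2·25 = 50 ⇒ h = 9.

9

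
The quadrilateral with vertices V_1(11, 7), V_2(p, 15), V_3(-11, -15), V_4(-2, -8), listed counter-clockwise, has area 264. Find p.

Write out the shoelace sum; only the two edges meeting at V_2 involve p:
2·Area = [(11·15 − p·7) + (p·(-15) − (-11)·15)] + 132
       = -22·p + 462 = 528
⇒ p = -3.

-3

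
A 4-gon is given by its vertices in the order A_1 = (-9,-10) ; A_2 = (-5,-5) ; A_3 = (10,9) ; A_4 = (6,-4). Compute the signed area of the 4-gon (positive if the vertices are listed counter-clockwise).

Σ = (-5) + (5) + (-94) + (-96) = -190
Signed area = Σ/2 = -95 (negative ⇒ clockwise traversal).

-95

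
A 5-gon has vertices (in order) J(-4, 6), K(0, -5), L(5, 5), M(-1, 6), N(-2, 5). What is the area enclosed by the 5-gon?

47.5

Σ = (20) + (25) + (35) + (7) + (8) = 95
Area = |Σ|/2 = 47.5.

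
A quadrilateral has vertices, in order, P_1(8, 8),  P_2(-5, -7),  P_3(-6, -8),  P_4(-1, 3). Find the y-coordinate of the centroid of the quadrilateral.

Apply the surveyor's formula. First the cross-terms c_i = x_i·y_{i+1} − x_{i+1}·y_i:
  -16, -2, -26, -32  ⇒  2A = -76, A = -38.
Then Σ (y_i + y_{i+1})·c_i = -208, so ȳ = -208 / (6·(-38)) = 52/57.

52/57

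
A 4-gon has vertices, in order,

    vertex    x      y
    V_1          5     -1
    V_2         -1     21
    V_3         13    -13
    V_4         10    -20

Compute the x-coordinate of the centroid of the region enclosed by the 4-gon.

362/49

Apply the shoelace (surveyor's) formula. First the cross-terms c_i = x_i·y_{i+1} − x_{i+1}·y_i:
  104, -260, -130, 90  ⇒  2A = -196, A = -98.
Then Σ (x_i + x_{i+1})·c_i = -4344, so x̄ = -4344 / (6·(-98)) = 362/49.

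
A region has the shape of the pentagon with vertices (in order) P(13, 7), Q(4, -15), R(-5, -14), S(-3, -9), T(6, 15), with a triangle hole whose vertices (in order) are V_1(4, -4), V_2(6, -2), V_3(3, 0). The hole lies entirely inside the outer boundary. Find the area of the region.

242.5

Outer boundary:
Σ = (-223) + (-131) + (3) + (9) + (-153) = -495
Area = |Σ|/2 = 247.5.
Hole:
Σ = (16) + (6) + (-12) = 10
Area = |Σ|/2 = 5.
Net area = 247.5 − 5 = 242.5.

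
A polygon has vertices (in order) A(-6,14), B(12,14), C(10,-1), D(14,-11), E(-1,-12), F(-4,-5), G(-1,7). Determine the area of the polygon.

363.5

A→B: (-6)(14) − (12)(14) = -252
B→C: (12)(-1) − (10)(14) = -152
C→D: (10)(-11) − (14)(-1) = -96
D→E: (14)(-12) − (-1)(-11) = -179
E→F: (-1)(-5) − (-4)(-12) = -43
F→G: (-4)(7) − (-1)(-5) = -33
G→A: (-1)(14) − (-6)(7) = 28
Σ = -727
Area = |Σ|/2 = 363.5.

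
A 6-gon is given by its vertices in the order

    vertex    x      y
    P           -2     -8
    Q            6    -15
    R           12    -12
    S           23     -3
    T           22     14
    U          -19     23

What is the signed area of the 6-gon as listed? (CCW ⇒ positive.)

Cross-terms: 78, 108, 240, 388, 772, 198  ⇒  Σ = 1784
Signed area = Σ/2 = 892 (positive ⇒ counter-clockwise traversal).

892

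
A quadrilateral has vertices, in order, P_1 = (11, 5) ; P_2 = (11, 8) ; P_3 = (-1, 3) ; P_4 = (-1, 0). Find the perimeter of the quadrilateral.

32

|P_1P_2| = √((0)² + (3)²) = √9 = 3
|P_2P_3| = √((-12)² + (-5)²) = √169 = 13
|P_3P_4| = √((0)² + (-3)²) = √9 = 3
|P_4P_1| = √((12)² + (5)²) = √169 = 13
Perimeter = 3 + 13 + 3 + 13 = 32.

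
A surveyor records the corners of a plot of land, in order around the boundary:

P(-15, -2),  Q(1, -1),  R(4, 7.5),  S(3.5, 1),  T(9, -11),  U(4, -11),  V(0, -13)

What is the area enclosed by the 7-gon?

P→Q: (-15)(-1) − (1)(-2) = 17
Q→R: (1)(7.5) − (4)(-1) = 11.5
R→S: (4)(1) − (3.5)(7.5) = -22.25
S→T: (3.5)(-11) − (9)(1) = -47.5
T→U: (9)(-11) − (4)(-11) = -55
U→V: (4)(-13) − (0)(-11) = -52
V→P: (0)(-2) − (-15)(-13) = -195
Σ = -343.25
Area = |Σ|/2 = 171.625.

171.625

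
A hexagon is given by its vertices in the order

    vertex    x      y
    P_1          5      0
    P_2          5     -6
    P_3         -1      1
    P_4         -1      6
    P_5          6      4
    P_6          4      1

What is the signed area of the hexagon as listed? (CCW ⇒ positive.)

Apply Gauss's area formula: 2A = Σ (x_i·y_{i+1} − x_{i+1}·y_i), indices taken mod 6.
Cross-terms: -30, -1, -5, -40, -10, -5  ⇒  Σ = -91
Signed area = Σ/2 = -45.5 (negative ⇒ clockwise traversal).

-45.5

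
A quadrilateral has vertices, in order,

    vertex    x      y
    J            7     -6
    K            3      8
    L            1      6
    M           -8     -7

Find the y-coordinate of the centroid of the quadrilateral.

Apply Gauss's area formula. First the cross-terms c_i = x_i·y_{i+1} − x_{i+1}·y_i:
  74, 10, 41, 97  ⇒  2A = 222, A = 111.
Then Σ (y_i + y_{i+1})·c_i = -1014, so ȳ = -1014 / (6·111) = -169/111.

-169/111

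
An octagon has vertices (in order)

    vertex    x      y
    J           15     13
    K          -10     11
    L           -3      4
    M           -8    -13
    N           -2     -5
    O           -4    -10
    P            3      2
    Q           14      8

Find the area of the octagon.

226.5

Apply the shoelace formula: 2A = Σ (x_i·y_{i+1} − x_{i+1}·y_i), indices taken mod 8.
Σ = (295) + (-7) + (71) + (14) + (0) + (22) + (-4) + (62) = 453
Area = |Σ|/2 = 226.5.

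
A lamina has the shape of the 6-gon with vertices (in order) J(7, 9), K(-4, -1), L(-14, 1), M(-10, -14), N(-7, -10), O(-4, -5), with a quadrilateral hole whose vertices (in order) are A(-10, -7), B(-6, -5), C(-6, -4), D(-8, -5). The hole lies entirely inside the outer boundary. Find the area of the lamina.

103.5

Outer boundary:
Σ = (29) + (-18) + (206) + (2) + (-5) + (-1) = 213
Area = |Σ|/2 = 106.5.
Hole:
Apply the surveyor's formula: 2A = Σ (x_i·y_{i+1} − x_{i+1}·y_i), indices taken mod 4.
Σ = (8) + (-6) + (-2) + (6) = 6
Area = |Σ|/2 = 3.
Net area = 106.5 − 3 = 103.5.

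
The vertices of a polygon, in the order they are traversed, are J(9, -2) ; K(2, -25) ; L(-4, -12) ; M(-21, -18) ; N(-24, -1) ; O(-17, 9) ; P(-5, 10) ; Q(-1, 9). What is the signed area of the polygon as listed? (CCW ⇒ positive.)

Σ = (-221) + (-124) + (-180) + (-411) + (-233) + (-125) + (-35) + (-79) = -1408
Signed area = Σ/2 = -704 (negative ⇒ clockwise traversal).

-704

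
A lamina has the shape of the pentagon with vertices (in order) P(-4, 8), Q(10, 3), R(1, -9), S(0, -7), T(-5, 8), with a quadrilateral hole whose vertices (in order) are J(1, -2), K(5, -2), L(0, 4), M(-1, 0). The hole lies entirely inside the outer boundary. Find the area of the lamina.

100.5

Outer boundary:
Apply Gauss's area formula: 2A = Σ (x_i·y_{i+1} − x_{i+1}·y_i), indices taken mod 5.
P→Q: (-4)(3) − (10)(8) = -92
Q→R: (10)(-9) − (1)(3) = -93
R→S: (1)(-7) − (0)(-9) = -7
S→T: (0)(8) − (-5)(-7) = -35
T→P: (-5)(8) − (-4)(8) = -8
Σ = -235
Area = |Σ|/2 = 117.5.
Hole:
Apply the shoelace (surveyor's) formula: 2A = Σ (x_i·y_{i+1} − x_{i+1}·y_i), indices taken mod 4.
Σ = (8) + (20) + (4) + (2) = 34
Area = |Σ|/2 = 17.
Net area = 117.5 − 17 = 100.5.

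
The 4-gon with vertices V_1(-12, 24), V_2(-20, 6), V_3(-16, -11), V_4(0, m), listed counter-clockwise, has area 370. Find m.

-4

Write out the shoelace sum; only the two edges meeting at V_4 involve m:
2·Area = [((-16)·m − 0·(-11)) + (0·24 − (-12)·m)] + 724
       = -4·m + 724 = 740
⇒ m = -4.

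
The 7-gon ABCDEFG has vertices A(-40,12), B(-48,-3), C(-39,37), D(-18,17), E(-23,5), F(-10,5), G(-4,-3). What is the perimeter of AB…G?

162

|AB| = √((-8)² + (-15)²) = √289 = 17
|BC| = √((9)² + (40)²) = √1681 = 41
|CD| = √((21)² + (-20)²) = √841 = 29
|DE| = √((-5)² + (-12)²) = √169 = 13
|EF| = √((13)² + (0)²) = √169 = 13
|FG| = √((6)² + (-8)²) = √100 = 10
|GA| = √((-36)² + (15)²) = √1521 = 39
Perimeter = 17 + 41 + 29 + 13 + 13 + 10 + 39 = 162.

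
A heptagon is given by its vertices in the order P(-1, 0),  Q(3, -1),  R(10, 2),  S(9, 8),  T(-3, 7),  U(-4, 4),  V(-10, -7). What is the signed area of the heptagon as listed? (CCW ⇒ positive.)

Apply Gauss's area formula: 2A = Σ (x_i·y_{i+1} − x_{i+1}·y_i), indices taken mod 7.
P→Q: (-1)(-1) − (3)(0) = 1
Q→R: (3)(2) − (10)(-1) = 16
R→S: (10)(8) − (9)(2) = 62
S→T: (9)(7) − (-3)(8) = 87
T→U: (-3)(4) − (-4)(7) = 16
U→V: (-4)(-7) − (-10)(4) = 68
V→P: (-10)(0) − (-1)(-7) = -7
Σ = 243
Signed area = Σ/2 = 121.5 (positive ⇒ counter-clockwise traversal).

121.5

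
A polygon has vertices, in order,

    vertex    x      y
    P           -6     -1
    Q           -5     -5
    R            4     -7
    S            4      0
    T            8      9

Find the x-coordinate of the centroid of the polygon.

11/15

Apply Gauss's area formula. First the cross-terms c_i = x_i·y_{i+1} − x_{i+1}·y_i:
  25, 55, 28, 36, 46  ⇒  2A = 190, A = 95.
Then Σ (x_i + x_{i+1})·c_i = 418, so x̄ = 418 / (6·95) = 11/15.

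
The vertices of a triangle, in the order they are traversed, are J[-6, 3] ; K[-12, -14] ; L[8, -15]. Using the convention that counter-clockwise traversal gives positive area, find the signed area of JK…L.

Apply the shoelace (surveyor's) formula: 2A = Σ (x_i·y_{i+1} − x_{i+1}·y_i), indices taken mod 3.
Σ = (120) + (292) + (-66) = 346
Signed area = Σ/2 = 173 (positive ⇒ counter-clockwise traversal).

173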